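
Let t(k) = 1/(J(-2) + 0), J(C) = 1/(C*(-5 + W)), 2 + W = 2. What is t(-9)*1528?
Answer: 15280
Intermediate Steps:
W = 0 (W = -2 + 2 = 0)
J(C) = -1/(5*C) (J(C) = 1/(C*(-5 + 0)) = 1/(C*(-5)) = 1/(-5*C) = -1/(5*C))
t(k) = 10 (t(k) = 1/(-⅕/(-2) + 0) = 1/(-⅕*(-½) + 0) = 1/(⅒ + 0) = 1/(⅒) = 10)
t(-9)*1528 = 10*1528 = 15280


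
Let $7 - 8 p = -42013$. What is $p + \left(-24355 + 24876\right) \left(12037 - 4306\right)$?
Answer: $\frac{8066207}{2} \approx 4.0331 \cdot 10^{6}$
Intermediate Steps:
$p = \frac{10505}{2}$ ($p = \frac{7}{8} - - \frac{42013}{8} = \frac{7}{8} + \frac{42013}{8} = \frac{10505}{2} \approx 5252.5$)
$p + \left(-24355 + 24876\right) \left(12037 - 4306\right) = \frac{10505}{2} + \left(-24355 + 24876\right) \left(12037 - 4306\right) = \frac{10505}{2} + 521 \cdot 7731 = \frac{10505}{2} + 4027851 = \frac{8066207}{2}$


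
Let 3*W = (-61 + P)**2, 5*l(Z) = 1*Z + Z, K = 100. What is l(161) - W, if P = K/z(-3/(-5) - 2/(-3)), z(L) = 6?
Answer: -79751/135 ≈ -590.75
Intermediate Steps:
P = 50/3 (P = 100/6 = 100*(1/6) = 50/3 ≈ 16.667)
l(Z) = 2*Z/5 (l(Z) = (1*Z + Z)/5 = (Z + Z)/5 = (2*Z)/5 = 2*Z/5)
W = 17689/27 (W = (-61 + 50/3)**2/3 = (-133/3)**2/3 = (1/3)*(17689/9) = 17689/27 ≈ 655.15)
l(161) - W = (2/5)*161 - 1*17689/27 = 322/5 - 17689/27 = -79751/135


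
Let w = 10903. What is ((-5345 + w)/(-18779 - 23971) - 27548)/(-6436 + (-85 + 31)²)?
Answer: 588841279/75240000 ≈ 7.8262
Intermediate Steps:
((-5345 + w)/(-18779 - 23971) - 27548)/(-6436 + (-85 + 31)²) = ((-5345 + 10903)/(-18779 - 23971) - 27548)/(-6436 + (-85 + 31)²) = (5558/(-42750) - 27548)/(-6436 + (-54)²) = (5558*(-1/42750) - 27548)/(-6436 + 2916) = (-2779/21375 - 27548)/(-3520) = -588841279/21375*(-1/3520) = 588841279/75240000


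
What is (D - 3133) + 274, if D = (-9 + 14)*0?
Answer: -2859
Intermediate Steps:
D = 0 (D = 5*0 = 0)
(D - 3133) + 274 = (0 - 3133) + 274 = -3133 + 274 = -2859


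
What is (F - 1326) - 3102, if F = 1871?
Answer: -2557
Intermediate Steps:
(F - 1326) - 3102 = (1871 - 1326) - 3102 = 545 - 3102 = -2557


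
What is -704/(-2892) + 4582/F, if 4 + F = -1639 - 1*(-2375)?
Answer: 191201/29402 ≈ 6.5030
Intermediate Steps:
F = 732 (F = -4 + (-1639 - 1*(-2375)) = -4 + (-1639 + 2375) = -4 + 736 = 732)
-704/(-2892) + 4582/F = -704/(-2892) + 4582/732 = -704*(-1/2892) + 4582*(1/732) = 176/723 + 2291/366 = 191201/29402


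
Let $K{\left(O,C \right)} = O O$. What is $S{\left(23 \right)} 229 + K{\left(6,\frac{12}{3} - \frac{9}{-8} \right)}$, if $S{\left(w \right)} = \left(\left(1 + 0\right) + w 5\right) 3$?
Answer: $79728$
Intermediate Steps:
$K{\left(O,C \right)} = O^{2}$
$S{\left(w \right)} = 3 + 15 w$ ($S{\left(w \right)} = \left(1 + 5 w\right) 3 = 3 + 15 w$)
$S{\left(23 \right)} 229 + K{\left(6,\frac{12}{3} - \frac{9}{-8} \right)} = \left(3 + 15 \cdot 23\right) 229 + 6^{2} = \left(3 + 345\right) 229 + 36 = 348 \cdot 229 + 36 = 79692 + 36 = 79728$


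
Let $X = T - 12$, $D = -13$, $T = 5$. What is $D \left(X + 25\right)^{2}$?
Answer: $-4212$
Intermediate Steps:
$X = -7$ ($X = 5 - 12 = -7$)
$D \left(X + 25\right)^{2} = - 13 \left(-7 + 25\right)^{2} = - 13 \cdot 18^{2} = \left(-13\right) 324 = -4212$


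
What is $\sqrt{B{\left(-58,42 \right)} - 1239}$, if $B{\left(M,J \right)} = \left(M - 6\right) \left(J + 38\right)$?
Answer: $i \sqrt{6359} \approx 79.743 i$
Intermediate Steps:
$B{\left(M,J \right)} = \left(-6 + M\right) \left(38 + J\right)$
$\sqrt{B{\left(-58,42 \right)} - 1239} = \sqrt{\left(-228 - 252 + 38 \left(-58\right) + 42 \left(-58\right)\right) - 1239} = \sqrt{\left(-228 - 252 - 2204 - 2436\right) - 1239} = \sqrt{-5120 - 1239} = \sqrt{-6359} = i \sqrt{6359}$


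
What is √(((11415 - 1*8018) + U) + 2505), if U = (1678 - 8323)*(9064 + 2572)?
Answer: I*√77315318 ≈ 8792.9*I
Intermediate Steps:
U = -77321220 (U = -6645*11636 = -77321220)
√(((11415 - 1*8018) + U) + 2505) = √(((11415 - 1*8018) - 77321220) + 2505) = √(((11415 - 8018) - 77321220) + 2505) = √((3397 - 77321220) + 2505) = √(-77317823 + 2505) = √(-77315318) = I*√77315318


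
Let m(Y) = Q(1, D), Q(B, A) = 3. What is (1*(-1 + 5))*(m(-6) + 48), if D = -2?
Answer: 204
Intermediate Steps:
m(Y) = 3
(1*(-1 + 5))*(m(-6) + 48) = (1*(-1 + 5))*(3 + 48) = (1*4)*51 = 4*51 = 204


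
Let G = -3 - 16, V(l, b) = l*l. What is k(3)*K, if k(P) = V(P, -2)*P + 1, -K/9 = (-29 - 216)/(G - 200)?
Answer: -20580/73 ≈ -281.92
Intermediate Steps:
V(l, b) = l**2
G = -19
K = -735/73 (K = -9*(-29 - 216)/(-19 - 200) = -(-2205)/(-219) = -(-2205)*(-1)/219 = -9*245/219 = -735/73 ≈ -10.068)
k(P) = 1 + P**3 (k(P) = P**2*P + 1 = P**3 + 1 = 1 + P**3)
k(3)*K = (1 + 3**3)*(-735/73) = (1 + 27)*(-735/73) = 28*(-735/73) = -20580/73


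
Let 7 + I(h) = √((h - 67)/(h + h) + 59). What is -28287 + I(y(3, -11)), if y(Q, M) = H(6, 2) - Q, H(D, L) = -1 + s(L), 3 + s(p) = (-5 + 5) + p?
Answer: -28294 + √1655/5 ≈ -28286.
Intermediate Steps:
s(p) = -3 + p (s(p) = -3 + ((-5 + 5) + p) = -3 + (0 + p) = -3 + p)
H(D, L) = -4 + L (H(D, L) = -1 + (-3 + L) = -4 + L)
y(Q, M) = -2 - Q (y(Q, M) = (-4 + 2) - Q = -2 - Q)
I(h) = -7 + √(59 + (-67 + h)/(2*h)) (I(h) = -7 + √((h - 67)/(h + h) + 59) = -7 + √((-67 + h)/((2*h)) + 59) = -7 + √((-67 + h)*(1/(2*h)) + 59) = -7 + √((-67 + h)/(2*h) + 59) = -7 + √(59 + (-67 + h)/(2*h)))
-28287 + I(y(3, -11)) = -28287 + (-7 + √(238 - 134/(-2 - 1*3))/2) = -28287 + (-7 + √(238 - 134/(-2 - 3))/2) = -28287 + (-7 + √(238 - 134/(-5))/2) = -28287 + (-7 + √(238 - 134*(-⅕))/2) = -28287 + (-7 + √(238 + 134/5)/2) = -28287 + (-7 + √(1324/5)/2) = -28287 + (-7 + (2*√1655/5)/2) = -28287 + (-7 + √1655/5) = -28294 + √1655/5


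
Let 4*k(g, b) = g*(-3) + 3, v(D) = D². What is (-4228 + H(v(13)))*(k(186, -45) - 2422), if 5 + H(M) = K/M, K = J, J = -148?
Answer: 7329122575/676 ≈ 1.0842e+7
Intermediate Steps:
k(g, b) = ¾ - 3*g/4 (k(g, b) = (g*(-3) + 3)/4 = (-3*g + 3)/4 = (3 - 3*g)/4 = ¾ - 3*g/4)
K = -148
H(M) = -5 - 148/M
(-4228 + H(v(13)))*(k(186, -45) - 2422) = (-4228 + (-5 - 148/(13²)))*((¾ - ¾*186) - 2422) = (-4228 + (-5 - 148/169))*((¾ - 279/2) - 2422) = (-4228 + (-5 - 148*1/169))*(-555/4 - 2422) = (-4228 + (-5 - 148/169))*(-10243/4) = (-4228 - 993/169)*(-10243/4) = -715525/169*(-10243/4) = 7329122575/676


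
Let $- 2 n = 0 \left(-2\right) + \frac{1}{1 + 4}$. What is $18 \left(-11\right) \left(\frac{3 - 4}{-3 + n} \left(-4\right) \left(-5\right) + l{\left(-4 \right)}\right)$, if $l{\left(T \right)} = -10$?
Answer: $\frac{21780}{31} \approx 702.58$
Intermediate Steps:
$n = - \frac{1}{10}$ ($n = - \frac{0 \left(-2\right) + \frac{1}{1 + 4}}{2} = - \frac{0 + \frac{1}{5}}{2} = \left(- \frac{1}{2}\right) \frac{1}{5} = - \frac{1}{10} \approx -0.1$)
$18 \left(-11\right) \left(\frac{3 - 4}{-3 + n} \left(-4\right) \left(-5\right) + l{\left(-4 \right)}\right) = 18 \left(-11\right) \left(\frac{3 - 4}{-3 - \frac{1}{10}} \left(-4\right) \left(-5\right) - 10\right) = - 198 \left(- \frac{1}{- \frac{31}{10}} \left(-4\right) \left(-5\right) - 10\right) = - 198 \left(\left(-1\right) \left(- \frac{10}{31}\right) \left(-4\right) \left(-5\right) - 10\right) = - 198 \left(\frac{10}{31} \left(-4\right) \left(-5\right) - 10\right) = - 198 \left(\left(- \frac{40}{31}\right) \left(-5\right) - 10\right) = - 198 \left(\frac{200}{31} - 10\right) = \left(-198\right) \left(- \frac{110}{31}\right) = \frac{21780}{31}$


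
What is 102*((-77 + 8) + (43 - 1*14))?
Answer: -4080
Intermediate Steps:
102*((-77 + 8) + (43 - 1*14)) = 102*(-69 + (43 - 14)) = 102*(-69 + 29) = 102*(-40) = -4080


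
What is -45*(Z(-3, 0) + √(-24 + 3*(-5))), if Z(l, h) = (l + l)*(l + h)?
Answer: -810 - 45*I*√39 ≈ -810.0 - 281.02*I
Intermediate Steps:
Z(l, h) = 2*l*(h + l) (Z(l, h) = (2*l)*(h + l) = 2*l*(h + l))
-45*(Z(-3, 0) + √(-24 + 3*(-5))) = -45*(2*(-3)*(0 - 3) + √(-24 + 3*(-5))) = -45*(2*(-3)*(-3) + √(-24 - 15)) = -45*(18 + √(-39)) = -45*(18 + I*√39) = -810 - 45*I*√39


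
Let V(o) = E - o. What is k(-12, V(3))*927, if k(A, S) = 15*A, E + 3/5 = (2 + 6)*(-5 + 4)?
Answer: -166860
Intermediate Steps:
E = -43/5 (E = -3/5 + (2 + 6)*(-5 + 4) = -3/5 + 8*(-1) = -3/5 - 8 = -43/5 ≈ -8.6000)
V(o) = -43/5 - o
k(-12, V(3))*927 = (15*(-12))*927 = -180*927 = -166860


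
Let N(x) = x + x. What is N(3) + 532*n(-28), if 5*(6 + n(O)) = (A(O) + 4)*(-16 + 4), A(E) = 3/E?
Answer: -40782/5 ≈ -8156.4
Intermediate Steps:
N(x) = 2*x
n(O) = -78/5 - 36/(5*O) (n(O) = -6 + ((3/O + 4)*(-16 + 4))/5 = -6 + ((4 + 3/O)*(-12))/5 = -6 + (-48 - 36/O)/5 = -6 + (-48/5 - 36/(5*O)) = -78/5 - 36/(5*O))
N(3) + 532*n(-28) = 2*3 + 532*((6/5)*(-6 - 13*(-28))/(-28)) = 6 + 532*((6/5)*(-1/28)*(-6 + 364)) = 6 + 532*((6/5)*(-1/28)*358) = 6 + 532*(-537/35) = 6 - 40812/5 = -40782/5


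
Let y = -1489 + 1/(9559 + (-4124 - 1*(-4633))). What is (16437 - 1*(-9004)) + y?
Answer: 241148737/10068 ≈ 23952.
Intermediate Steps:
y = -14991251/10068 (y = -1489 + 1/(9559 + (-4124 + 4633)) = -1489 + 1/(9559 + 509) = -1489 + 1/10068 = -14991251/10068 ≈ -1489.0)
(16437 - 1*(-9004)) + y = (16437 - 1*(-9004)) - 14991251/10068 = (16437 + 9004) - 14991251/10068 = 25441 - 14991251/10068 = 241148737/10068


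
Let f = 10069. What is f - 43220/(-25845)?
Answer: 52055305/5169 ≈ 10071.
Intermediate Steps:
f - 43220/(-25845) = 10069 - 43220/(-25845) = 10069 - 43220*(-1)/25845 = 10069 - 1*(-8644/5169) = 10069 + 8644/5169 = 52055305/5169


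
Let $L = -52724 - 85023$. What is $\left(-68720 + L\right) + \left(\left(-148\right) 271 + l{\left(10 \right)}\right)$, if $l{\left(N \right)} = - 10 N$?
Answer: $-246675$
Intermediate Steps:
$L = -137747$
$\left(-68720 + L\right) + \left(\left(-148\right) 271 + l{\left(10 \right)}\right) = \left(-68720 - 137747\right) - 40208 = -206467 - 40208 = -246675$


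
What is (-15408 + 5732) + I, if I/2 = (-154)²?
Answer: 37756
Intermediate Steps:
I = 47432 (I = 2*(-154)² = 2*23716 = 47432)
(-15408 + 5732) + I = (-15408 + 5732) + 47432 = -9676 + 47432 = 37756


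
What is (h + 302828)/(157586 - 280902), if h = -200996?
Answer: -25458/30829 ≈ -0.82578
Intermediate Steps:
(h + 302828)/(157586 - 280902) = (-200996 + 302828)/(157586 - 280902) = 101832/(-123316) = 101832*(-1/123316) = -25458/30829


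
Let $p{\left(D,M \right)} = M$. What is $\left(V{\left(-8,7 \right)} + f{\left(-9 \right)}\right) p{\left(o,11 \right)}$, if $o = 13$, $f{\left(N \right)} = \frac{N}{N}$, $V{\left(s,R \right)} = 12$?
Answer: $143$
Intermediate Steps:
$f{\left(N \right)} = 1$
$\left(V{\left(-8,7 \right)} + f{\left(-9 \right)}\right) p{\left(o,11 \right)} = \left(12 + 1\right) 11 = 13 \cdot 11 = 143$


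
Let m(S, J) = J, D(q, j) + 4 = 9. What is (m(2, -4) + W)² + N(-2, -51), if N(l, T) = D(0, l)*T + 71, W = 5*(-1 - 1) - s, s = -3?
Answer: -63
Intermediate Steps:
D(q, j) = 5 (D(q, j) = -4 + 9 = 5)
W = -7 (W = 5*(-1 - 1) - 1*(-3) = 5*(-2) + 3 = -10 + 3 = -7)
N(l, T) = 71 + 5*T (N(l, T) = 5*T + 71 = 71 + 5*T)
(m(2, -4) + W)² + N(-2, -51) = (-4 - 7)² + (71 + 5*(-51)) = (-11)² + (71 - 255) = 121 - 184 = -63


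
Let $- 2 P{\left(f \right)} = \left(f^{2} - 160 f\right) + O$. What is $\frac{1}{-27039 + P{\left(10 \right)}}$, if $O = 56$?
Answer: $- \frac{1}{26317} \approx -3.7998 \cdot 10^{-5}$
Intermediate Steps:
$P{\left(f \right)} = -28 + 80 f - \frac{f^{2}}{2}$ ($P{\left(f \right)} = - \frac{\left(f^{2} - 160 f\right) + 56}{2} = - \frac{56 + f^{2} - 160 f}{2} = -28 + 80 f - \frac{f^{2}}{2}$)
$\frac{1}{-27039 + P{\left(10 \right)}} = \frac{1}{-27039 - \left(-772 + 50\right)} = \frac{1}{-27039 - -722} = \frac{1}{-27039 + 722} = \frac{1}{-26317} = - \frac{1}{26317}$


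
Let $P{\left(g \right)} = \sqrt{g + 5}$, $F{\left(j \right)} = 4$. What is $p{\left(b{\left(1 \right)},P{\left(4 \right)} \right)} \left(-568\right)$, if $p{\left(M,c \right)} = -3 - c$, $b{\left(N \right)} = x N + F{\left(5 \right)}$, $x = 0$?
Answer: $3408$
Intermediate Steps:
$b{\left(N \right)} = 4$ ($b{\left(N \right)} = 0 N + 4 = 0 + 4 = 4$)
$P{\left(g \right)} = \sqrt{5 + g}$
$p{\left(b{\left(1 \right)},P{\left(4 \right)} \right)} \left(-568\right) = \left(-3 - \sqrt{5 + 4}\right) \left(-568\right) = \left(-3 - \sqrt{9}\right) \left(-568\right) = \left(-3 - 3\right) \left(-568\right) = \left(-6\right) \left(-568\right) = 3408$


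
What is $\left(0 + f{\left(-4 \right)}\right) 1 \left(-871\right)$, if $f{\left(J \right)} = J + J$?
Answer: $6968$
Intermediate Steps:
$f{\left(J \right)} = 2 J$
$\left(0 + f{\left(-4 \right)}\right) 1 \left(-871\right) = \left(0 + 2 \left(-4\right)\right) 1 \left(-871\right) = \left(0 - 8\right) 1 \left(-871\right) = \left(-8\right) 1 \left(-871\right) = \left(-8\right) \left(-871\right) = 6968$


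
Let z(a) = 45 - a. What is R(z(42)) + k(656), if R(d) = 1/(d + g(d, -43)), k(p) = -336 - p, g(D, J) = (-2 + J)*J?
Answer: -1922495/1938 ≈ -992.00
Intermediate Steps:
g(D, J) = J*(-2 + J)
R(d) = 1/(1935 + d) (R(d) = 1/(d - 43*(-2 - 43)) = 1/(d - 43*(-45)) = 1/(d + 1935) = 1/(1935 + d))
R(z(42)) + k(656) = 1/(1935 + (45 - 1*42)) + (-336 - 1*656) = 1/(1935 + (45 - 42)) + (-336 - 656) = 1/(1935 + 3) - 992 = 1/1938 - 992 = -1922495/1938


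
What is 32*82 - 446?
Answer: 2178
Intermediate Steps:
32*82 - 446 = 2624 - 446 = 2178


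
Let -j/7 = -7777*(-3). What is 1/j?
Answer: -1/163317 ≈ -6.1231e-6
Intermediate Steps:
j = -163317 (j = -(-54439)*(-3) = -7*23331 = -163317)
1/j = 1/(-163317) = -1/163317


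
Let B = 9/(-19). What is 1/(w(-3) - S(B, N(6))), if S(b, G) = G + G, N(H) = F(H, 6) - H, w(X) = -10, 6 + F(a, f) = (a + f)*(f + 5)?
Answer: -1/250 ≈ -0.0040000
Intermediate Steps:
B = -9/19 (B = 9*(-1/19) = -9/19 ≈ -0.47368)
F(a, f) = -6 + (5 + f)*(a + f) (F(a, f) = -6 + (a + f)*(f + 5) = -6 + (a + f)*(5 + f) = -6 + (5 + f)*(a + f))
N(H) = 60 + 10*H (N(H) = (-6 + 6**2 + 5*H + 5*6 + H*6) - H = (-6 + 36 + 5*H + 30 + 6*H) - H = (60 + 11*H) - H = 60 + 10*H)
S(b, G) = 2*G
1/(w(-3) - S(B, N(6))) = 1/(-10 - 2*(60 + 10*6)) = 1/(-10 - 2*(60 + 60)) = 1/(-10 - 2*120) = 1/(-10 - 1*240) = 1/(-10 - 240) = 1/(-250) = -1/250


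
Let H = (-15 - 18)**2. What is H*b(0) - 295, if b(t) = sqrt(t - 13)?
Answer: -295 + 1089*I*sqrt(13) ≈ -295.0 + 3926.4*I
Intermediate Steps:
b(t) = sqrt(-13 + t)
H = 1089 (H = (-33)**2 = 1089)
H*b(0) - 295 = 1089*sqrt(-13 + 0) - 295 = 1089*sqrt(-13) - 295 = 1089*(I*sqrt(13)) - 295 = 1089*I*sqrt(13) - 295 = -295 + 1089*I*sqrt(13)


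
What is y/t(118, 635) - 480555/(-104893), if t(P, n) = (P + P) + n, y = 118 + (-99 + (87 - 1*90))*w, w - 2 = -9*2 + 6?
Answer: 537931639/91361803 ≈ 5.8879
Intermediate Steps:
w = -10 (w = 2 + (-9*2 + 6) = 2 + (-18 + 6) = 2 - 12 = -10)
y = 1138 (y = 118 + (-99 + (87 - 1*90))*(-10) = 118 + (-99 + (87 - 90))*(-10) = 118 + (-99 - 3)*(-10) = 118 - 102*(-10) = 118 + 1020 = 1138)
t(P, n) = n + 2*P (t(P, n) = 2*P + n = n + 2*P)
y/t(118, 635) - 480555/(-104893) = 1138/(635 + 2*118) - 480555/(-104893) = 1138/(635 + 236) - 480555*(-1/104893) = 1138/871 + 480555/104893 = 537931639/91361803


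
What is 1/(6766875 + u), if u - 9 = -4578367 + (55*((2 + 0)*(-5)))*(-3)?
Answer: 1/2190167 ≈ 4.5659e-7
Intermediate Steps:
u = -4576708 (u = 9 + (-4578367 + (55*((2 + 0)*(-5)))*(-3)) = 9 + (-4578367 + (55*(2*(-5)))*(-3)) = 9 + (-4578367 + (55*(-10))*(-3)) = 9 + (-4578367 - 550*(-3)) = 9 + (-4578367 + 1650) = 9 - 4576717 = -4576708)
1/(6766875 + u) = 1/(6766875 - 4576708) = 1/2190167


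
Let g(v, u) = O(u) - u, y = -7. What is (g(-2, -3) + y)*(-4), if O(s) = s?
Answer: 28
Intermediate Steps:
g(v, u) = 0 (g(v, u) = u - u = 0)
(g(-2, -3) + y)*(-4) = (0 - 7)*(-4) = -7*(-4) = 28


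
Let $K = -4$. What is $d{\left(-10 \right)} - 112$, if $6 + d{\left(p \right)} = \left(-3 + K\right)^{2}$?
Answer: $-69$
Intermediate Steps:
$d{\left(p \right)} = 43$ ($d{\left(p \right)} = -6 + \left(-3 - 4\right)^{2} = -6 + \left(-7\right)^{2} = -6 + 49 = 43$)
$d{\left(-10 \right)} - 112 = 43 - 112 = -69$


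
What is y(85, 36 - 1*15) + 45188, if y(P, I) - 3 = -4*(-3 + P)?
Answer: 44863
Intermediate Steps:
y(P, I) = 15 - 4*P (y(P, I) = 3 - 4*(-3 + P) = 3 + (12 - 4*P) = 15 - 4*P)
y(85, 36 - 1*15) + 45188 = (15 - 4*85) + 45188 = (15 - 340) + 45188 = -325 + 45188 = 44863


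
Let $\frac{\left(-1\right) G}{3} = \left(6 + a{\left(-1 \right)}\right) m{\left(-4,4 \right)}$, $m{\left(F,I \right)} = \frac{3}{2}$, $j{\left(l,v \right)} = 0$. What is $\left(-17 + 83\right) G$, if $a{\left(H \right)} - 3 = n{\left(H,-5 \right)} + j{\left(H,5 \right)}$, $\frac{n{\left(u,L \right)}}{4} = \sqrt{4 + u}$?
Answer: $-2673 - 1188 \sqrt{3} \approx -4730.7$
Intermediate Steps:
$n{\left(u,L \right)} = 4 \sqrt{4 + u}$
$a{\left(H \right)} = 3 + 4 \sqrt{4 + H}$ ($a{\left(H \right)} = 3 + \left(4 \sqrt{4 + H} + 0\right) = 3 + 4 \sqrt{4 + H}$)
$m{\left(F,I \right)} = \frac{3}{2}$ ($m{\left(F,I \right)} = 3 \cdot \frac{1}{2} = \frac{3}{2}$)
$G = - \frac{81}{2} - 18 \sqrt{3}$ ($G = - 3 \left(6 + \left(3 + 4 \sqrt{4 - 1}\right)\right) \frac{3}{2} = - 3 \left(6 + \left(3 + 4 \sqrt{3}\right)\right) \frac{3}{2} = - 3 \left(9 + 4 \sqrt{3}\right) \frac{3}{2} = - 3 \left(\frac{27}{2} + 6 \sqrt{3}\right) = - \frac{81}{2} - 18 \sqrt{3} \approx -71.677$)
$\left(-17 + 83\right) G = \left(-17 + 83\right) \left(- \frac{81}{2} - 18 \sqrt{3}\right) = 66 \left(- \frac{81}{2} - 18 \sqrt{3}\right) = -2673 - 1188 \sqrt{3}$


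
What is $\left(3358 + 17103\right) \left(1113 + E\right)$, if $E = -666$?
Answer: $9146067$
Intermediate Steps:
$\left(3358 + 17103\right) \left(1113 + E\right) = \left(3358 + 17103\right) \left(1113 - 666\right) = 20461 \cdot 447 = 9146067$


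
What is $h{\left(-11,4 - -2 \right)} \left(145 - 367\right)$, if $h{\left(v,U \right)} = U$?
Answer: $-1332$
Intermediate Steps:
$h{\left(-11,4 - -2 \right)} \left(145 - 367\right) = \left(4 - -2\right) \left(145 - 367\right) = \left(4 + 2\right) \left(-222\right) = 6 \left(-222\right) = -1332$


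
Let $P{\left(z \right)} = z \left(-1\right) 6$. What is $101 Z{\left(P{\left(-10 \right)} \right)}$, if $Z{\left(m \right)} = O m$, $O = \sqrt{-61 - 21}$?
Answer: $6060 i \sqrt{82} \approx 54876.0 i$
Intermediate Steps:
$P{\left(z \right)} = - 6 z$ ($P{\left(z \right)} = - z 6 = - 6 z$)
$O = i \sqrt{82}$ ($O = \sqrt{-82} = i \sqrt{82} \approx 9.0554 i$)
$Z{\left(m \right)} = i m \sqrt{82}$ ($Z{\left(m \right)} = i \sqrt{82} m = i m \sqrt{82}$)
$101 Z{\left(P{\left(-10 \right)} \right)} = 101 i \left(\left(-6\right) \left(-10\right)\right) \sqrt{82} = 101 i 60 \sqrt{82} = 101 \cdot 60 i \sqrt{82} = 6060 i \sqrt{82}$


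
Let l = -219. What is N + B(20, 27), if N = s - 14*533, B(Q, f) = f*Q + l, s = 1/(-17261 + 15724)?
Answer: -10975718/1537 ≈ -7141.0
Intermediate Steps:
s = -1/1537 (s = 1/(-1537) = -1/1537 ≈ -0.00065062)
B(Q, f) = -219 + Q*f (B(Q, f) = f*Q - 219 = Q*f - 219 = -219 + Q*f)
N = -11469095/1537 (N = -1/1537 - 14*533 = -1/1537 - 7462 = -11469095/1537 ≈ -7462.0)
N + B(20, 27) = -11469095/1537 + (-219 + 20*27) = -11469095/1537 + (-219 + 540) = -11469095/1537 + 321 = -10975718/1537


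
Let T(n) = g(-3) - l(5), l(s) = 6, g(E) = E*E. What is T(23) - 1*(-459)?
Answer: 462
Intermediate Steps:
g(E) = E²
T(n) = 3 (T(n) = (-3)² - 1*6 = 9 - 6 = 3)
T(23) - 1*(-459) = 3 - 1*(-459) = 3 + 459 = 462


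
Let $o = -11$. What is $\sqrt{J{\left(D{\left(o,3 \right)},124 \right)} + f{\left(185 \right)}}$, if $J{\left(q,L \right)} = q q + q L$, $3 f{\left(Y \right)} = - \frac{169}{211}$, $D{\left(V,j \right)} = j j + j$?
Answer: $\frac{\sqrt{653817471}}{633} \approx 40.395$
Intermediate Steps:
$D{\left(V,j \right)} = j + j^{2}$ ($D{\left(V,j \right)} = j^{2} + j = j + j^{2}$)
$f{\left(Y \right)} = - \frac{169}{633}$ ($f{\left(Y \right)} = \frac{\left(-169\right) \frac{1}{211}}{3} = \frac{1}{3} \left(- \frac{169}{211}\right) = - \frac{169}{633}$)
$J{\left(q,L \right)} = q^{2} + L q$
$\sqrt{J{\left(D{\left(o,3 \right)},124 \right)} + f{\left(185 \right)}} = \sqrt{3 \left(1 + 3\right) \left(124 + 3 \left(1 + 3\right)\right) - \frac{169}{633}} = \sqrt{3 \cdot 4 \left(124 + 3 \cdot 4\right) - \frac{169}{633}} = \sqrt{12 \left(124 + 12\right) - \frac{169}{633}} = \sqrt{12 \cdot 136 - \frac{169}{633}} = \sqrt{1632 - \frac{169}{633}} = \sqrt{\frac{1032887}{633}} = \frac{\sqrt{653817471}}{633}$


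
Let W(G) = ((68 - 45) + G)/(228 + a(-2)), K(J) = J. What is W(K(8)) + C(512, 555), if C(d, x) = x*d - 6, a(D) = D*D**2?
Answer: 62513911/220 ≈ 2.8415e+5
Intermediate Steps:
a(D) = D**3
C(d, x) = -6 + d*x (C(d, x) = d*x - 6 = -6 + d*x)
W(G) = 23/220 + G/220 (W(G) = ((68 - 45) + G)/(228 + (-2)**3) = (23 + G)/(228 - 8) = (23 + G)/220 = (23 + G)*(1/220) = 23/220 + G/220)
W(K(8)) + C(512, 555) = (23/220 + (1/220)*8) + (-6 + 512*555) = (23/220 + 2/55) + (-6 + 284160) = 31/220 + 284154 = 62513911/220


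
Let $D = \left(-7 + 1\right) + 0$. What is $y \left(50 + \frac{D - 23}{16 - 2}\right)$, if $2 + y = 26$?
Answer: $\frac{8052}{7} \approx 1150.3$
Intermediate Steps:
$y = 24$ ($y = -2 + 26 = 24$)
$D = -6$ ($D = -6 + 0 = -6$)
$y \left(50 + \frac{D - 23}{16 - 2}\right) = 24 \left(50 + \frac{-6 - 23}{16 - 2}\right) = 24 \left(50 - \frac{29}{14}\right) = 24 \cdot \frac{671}{14} = \frac{8052}{7}$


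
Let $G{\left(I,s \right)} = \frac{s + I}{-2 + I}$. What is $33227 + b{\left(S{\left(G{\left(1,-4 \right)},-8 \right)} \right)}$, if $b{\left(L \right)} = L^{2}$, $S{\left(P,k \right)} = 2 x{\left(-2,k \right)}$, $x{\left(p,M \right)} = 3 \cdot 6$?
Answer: $34523$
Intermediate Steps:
$x{\left(p,M \right)} = 18$
$G{\left(I,s \right)} = \frac{I + s}{-2 + I}$
$S{\left(P,k \right)} = 36$ ($S{\left(P,k \right)} = 2 \cdot 18 = 36$)
$33227 + b{\left(S{\left(G{\left(1,-4 \right)},-8 \right)} \right)} = 33227 + 36^{2} = 33227 + 1296 = 34523$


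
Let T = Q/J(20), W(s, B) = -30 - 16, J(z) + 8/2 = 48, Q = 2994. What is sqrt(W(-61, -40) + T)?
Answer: sqrt(10670)/22 ≈ 4.6953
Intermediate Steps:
J(z) = 44 (J(z) = -4 + 48 = 44)
W(s, B) = -46
T = 1497/22 (T = 2994/44 = 2994*(1/44) = 1497/22 ≈ 68.045)
sqrt(W(-61, -40) + T) = sqrt(-46 + 1497/22) = sqrt(485/22) = sqrt(10670)/22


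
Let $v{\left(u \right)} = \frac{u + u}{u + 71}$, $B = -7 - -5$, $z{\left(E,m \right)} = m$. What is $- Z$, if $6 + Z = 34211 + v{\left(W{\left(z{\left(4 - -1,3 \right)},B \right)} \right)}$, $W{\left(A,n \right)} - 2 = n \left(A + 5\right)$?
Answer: $- \frac{1949657}{57} \approx -34205.0$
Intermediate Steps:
$B = -2$ ($B = -7 + 5 = -2$)
$W{\left(A,n \right)} = 2 + n \left(5 + A\right)$ ($W{\left(A,n \right)} = 2 + n \left(A + 5\right) = 2 + n \left(5 + A\right)$)
$v{\left(u \right)} = \frac{2 u}{71 + u}$
$Z = \frac{1949657}{57}$ ($Z = -6 + \left(34211 + \frac{2 \left(2 + 5 \left(-2\right) + 3 \left(-2\right)\right)}{71 + \left(2 + 5 \left(-2\right) + 3 \left(-2\right)\right)}\right) = -6 + \left(34211 + \frac{2 \left(2 - 10 - 6\right)}{71 - 14}\right) = -6 + \left(34211 + 2 \left(-14\right) \frac{1}{71 - 14}\right) = -6 + \left(34211 + 2 \left(-14\right) \frac{1}{57}\right) = -6 + \left(34211 - \frac{28}{57}\right) = -6 + \frac{1949999}{57} = \frac{1949657}{57} \approx 34205.0$)
$- Z = \left(-1\right) \frac{1949657}{57} = - \frac{1949657}{57}$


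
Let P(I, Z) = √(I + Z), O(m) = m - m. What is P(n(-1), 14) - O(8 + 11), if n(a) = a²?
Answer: √15 ≈ 3.8730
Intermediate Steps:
O(m) = 0
P(n(-1), 14) - O(8 + 11) = √((-1)² + 14) - 1*0 = √(1 + 14) + 0 = √15 + 0 = √15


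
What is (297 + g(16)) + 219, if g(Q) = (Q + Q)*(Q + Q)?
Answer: 1540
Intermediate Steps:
g(Q) = 4*Q² (g(Q) = (2*Q)*(2*Q) = 4*Q²)
(297 + g(16)) + 219 = (297 + 4*16²) + 219 = (297 + 4*256) + 219 = (297 + 1024) + 219 = 1321 + 219 = 1540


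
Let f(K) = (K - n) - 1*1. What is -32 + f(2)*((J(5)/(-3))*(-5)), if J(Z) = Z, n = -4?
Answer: 29/3 ≈ 9.6667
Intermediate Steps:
f(K) = 3 + K (f(K) = (K - 1*(-4)) - 1*1 = (K + 4) - 1 = (4 + K) - 1 = 3 + K)
-32 + f(2)*((J(5)/(-3))*(-5)) = -32 + (3 + 2)*((5/(-3))*(-5)) = -32 + 5*(-⅓*5*(-5)) = -32 + 5*(-5/3*(-5)) = -32 + 5*(25/3) = -32 + 125/3 = 29/3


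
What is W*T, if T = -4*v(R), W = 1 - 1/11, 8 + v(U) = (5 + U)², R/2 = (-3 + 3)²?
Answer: -680/11 ≈ -61.818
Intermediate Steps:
R = 0 (R = 2*(-3 + 3)² = 2*0² = 2*0 = 0)
v(U) = -8 + (5 + U)²
W = 10/11 (W = 1 - 1*1/11 = 1 - 1/11 = 10/11 ≈ 0.90909)
T = -68 (T = -4*(-8 + (5 + 0)²) = -4*(-8 + 5²) = -4*(-8 + 25) = -4*17 = -68)
W*T = (10/11)*(-68) = -680/11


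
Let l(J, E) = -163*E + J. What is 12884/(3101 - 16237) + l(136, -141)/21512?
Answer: 1658161/17661352 ≈ 0.093886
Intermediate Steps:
l(J, E) = J - 163*E
12884/(3101 - 16237) + l(136, -141)/21512 = 12884/(3101 - 16237) + (136 - 163*(-141))/21512 = 12884/(-13136) + (136 + 22983)*(1/21512) = 12884*(-1/13136) + 23119*(1/21512) = -3221/3284 + 23119/21512 = 1658161/17661352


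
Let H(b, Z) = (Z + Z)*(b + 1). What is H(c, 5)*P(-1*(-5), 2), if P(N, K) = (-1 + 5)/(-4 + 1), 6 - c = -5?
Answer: -160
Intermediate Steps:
c = 11 (c = 6 - 1*(-5) = 6 + 5 = 11)
H(b, Z) = 2*Z*(1 + b) (H(b, Z) = (2*Z)*(1 + b) = 2*Z*(1 + b))
P(N, K) = -4/3 (P(N, K) = 4/(-3) = 4*(-⅓) = -4/3)
H(c, 5)*P(-1*(-5), 2) = (2*5*(1 + 11))*(-4/3) = (2*5*12)*(-4/3) = 120*(-4/3) = -160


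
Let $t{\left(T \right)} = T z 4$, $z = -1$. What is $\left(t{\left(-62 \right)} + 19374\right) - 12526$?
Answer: $7096$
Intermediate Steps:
$t{\left(T \right)} = - 4 T$ ($t{\left(T \right)} = T \left(-1\right) 4 = - T 4 = - 4 T$)
$\left(t{\left(-62 \right)} + 19374\right) - 12526 = \left(\left(-4\right) \left(-62\right) + 19374\right) - 12526 = \left(248 + 19374\right) - 12526 = 19622 - 12526 = 7096$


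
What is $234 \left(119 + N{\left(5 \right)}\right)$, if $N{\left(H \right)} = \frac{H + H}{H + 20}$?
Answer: $\frac{139698}{5} \approx 27940.0$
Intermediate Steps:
$N{\left(H \right)} = \frac{2 H}{20 + H}$
$234 \left(119 + N{\left(5 \right)}\right) = 234 \left(119 + 2 \cdot 5 \frac{1}{20 + 5}\right) = 234 \left(119 + 2 \cdot 5 \cdot \frac{1}{25}\right) = 234 \left(119 + \frac{2}{5}\right) = 234 \cdot \frac{597}{5} = \frac{139698}{5}$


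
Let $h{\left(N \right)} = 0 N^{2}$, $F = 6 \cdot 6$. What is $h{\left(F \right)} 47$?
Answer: $0$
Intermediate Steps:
$F = 36$
$h{\left(N \right)} = 0$
$h{\left(F \right)} 47 = 0 \cdot 47 = 0$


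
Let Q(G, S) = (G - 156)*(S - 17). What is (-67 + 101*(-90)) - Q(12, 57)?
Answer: -3397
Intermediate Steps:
Q(G, S) = (-156 + G)*(-17 + S)
(-67 + 101*(-90)) - Q(12, 57) = (-67 + 101*(-90)) - (2652 - 156*57 - 17*12 + 12*57) = (-67 - 9090) - (2652 - 8892 - 204 + 684) = -9157 - 1*(-5760) = -9157 + 5760 = -3397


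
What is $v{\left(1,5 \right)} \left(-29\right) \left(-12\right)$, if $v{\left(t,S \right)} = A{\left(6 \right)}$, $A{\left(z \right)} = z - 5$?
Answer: $348$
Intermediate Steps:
$A{\left(z \right)} = -5 + z$ ($A{\left(z \right)} = z - 5 = -5 + z$)
$v{\left(t,S \right)} = 1$ ($v{\left(t,S \right)} = -5 + 6 = 1$)
$v{\left(1,5 \right)} \left(-29\right) \left(-12\right) = 1 \left(-29\right) \left(-12\right) = \left(-29\right) \left(-12\right) = 348$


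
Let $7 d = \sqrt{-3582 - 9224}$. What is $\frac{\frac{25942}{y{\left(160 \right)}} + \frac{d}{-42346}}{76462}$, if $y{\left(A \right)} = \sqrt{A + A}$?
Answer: $\frac{12971 \sqrt{5}}{1529240} - \frac{i \sqrt{12806}}{22665018964} \approx 0.018966 - 4.9929 \cdot 10^{-9} i$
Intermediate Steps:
$d = \frac{i \sqrt{12806}}{7}$ ($d = \frac{\sqrt{-3582 - 9224}}{7} = \frac{\sqrt{-12806}}{7} = \frac{i \sqrt{12806}}{7} \approx 16.166 i$)
$y{\left(A \right)} = \sqrt{2} \sqrt{A}$ ($y{\left(A \right)} = \sqrt{2 A} = \sqrt{2} \sqrt{A}$)
$\frac{\frac{25942}{y{\left(160 \right)}} + \frac{d}{-42346}}{76462} = \frac{\frac{25942}{\sqrt{2} \sqrt{160}} + \frac{\frac{1}{7} i \sqrt{12806}}{-42346}}{76462} = \left(\frac{25942}{\sqrt{2} \cdot 4 \sqrt{10}} + \frac{i \sqrt{12806}}{7} \left(- \frac{1}{42346}\right)\right) \frac{1}{76462} = \left(\frac{25942}{8 \sqrt{5}} - \frac{i \sqrt{12806}}{296422}\right) \frac{1}{76462} = \left(25942 \frac{\sqrt{5}}{40} - \frac{i \sqrt{12806}}{296422}\right) \frac{1}{76462} = \left(\frac{12971 \sqrt{5}}{20} - \frac{i \sqrt{12806}}{296422}\right) \frac{1}{76462} = \frac{12971 \sqrt{5}}{1529240} - \frac{i \sqrt{12806}}{22665018964}$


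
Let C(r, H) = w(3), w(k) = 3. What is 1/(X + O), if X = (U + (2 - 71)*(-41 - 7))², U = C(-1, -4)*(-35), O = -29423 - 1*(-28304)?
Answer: 1/10283730 ≈ 9.7241e-8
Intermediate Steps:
O = -1119 (O = -29423 + 28304 = -1119)
C(r, H) = 3
U = -105 (U = 3*(-35) = -105)
X = 10284849 (X = (-105 + (2 - 71)*(-41 - 7))² = (-105 - 69*(-48))² = (-105 + 3312)² = 3207² = 10284849)
1/(X + O) = 1/(10284849 - 1119) = 1/10283730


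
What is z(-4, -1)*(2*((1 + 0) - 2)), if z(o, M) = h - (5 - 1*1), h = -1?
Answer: 10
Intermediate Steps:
z(o, M) = -5 (z(o, M) = -1 - (5 - 1*1) = -1 - (5 - 1) = -1 - 1*4 = -1 - 4 = -5)
z(-4, -1)*(2*((1 + 0) - 2)) = -10*((1 + 0) - 2) = -10*(1 - 2) = -10*(-1) = -5*(-2) = 10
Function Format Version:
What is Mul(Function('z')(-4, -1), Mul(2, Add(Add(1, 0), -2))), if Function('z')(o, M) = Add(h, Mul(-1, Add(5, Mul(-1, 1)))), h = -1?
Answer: 10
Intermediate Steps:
Function('z')(o, M) = -5 (Function('z')(o, M) = Add(-1, Mul(-1, Add(5, Mul(-1, 1)))) = Add(-1, Mul(-1, Add(5, -1))) = Add(-1, Mul(-1, 4)) = Add(-1, -4) = -5)
Mul(Function('z')(-4, -1), Mul(2, Add(Add(1, 0), -2))) = Mul(-5, Mul(2, Add(Add(1, 0), -2))) = Mul(-5, Mul(2, Add(1, -2))) = Mul(-5, Mul(2, -1)) = Mul(-5, -2) = 10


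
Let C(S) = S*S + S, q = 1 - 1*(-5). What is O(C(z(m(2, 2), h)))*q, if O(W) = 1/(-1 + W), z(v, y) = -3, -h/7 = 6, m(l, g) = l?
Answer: 6/5 ≈ 1.2000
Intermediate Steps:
h = -42 (h = -7*6 = -42)
q = 6 (q = 1 + 5 = 6)
C(S) = S + S**2 (C(S) = S**2 + S = S + S**2)
O(C(z(m(2, 2), h)))*q = 6/(-1 - 3*(1 - 3)) = 6/(-1 - 3*(-2)) = 6/(-1 + 6) = 6/5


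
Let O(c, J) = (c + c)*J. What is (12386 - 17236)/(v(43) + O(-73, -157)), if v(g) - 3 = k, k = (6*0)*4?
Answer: -194/917 ≈ -0.21156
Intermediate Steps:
O(c, J) = 2*J*c (O(c, J) = (2*c)*J = 2*J*c)
k = 0 (k = 0*4 = 0)
v(g) = 3 (v(g) = 3 + 0 = 3)
(12386 - 17236)/(v(43) + O(-73, -157)) = (12386 - 17236)/(3 + 2*(-157)*(-73)) = -4850/(3 + 22922) = -4850/22925 = -4850*1/22925 = -194/917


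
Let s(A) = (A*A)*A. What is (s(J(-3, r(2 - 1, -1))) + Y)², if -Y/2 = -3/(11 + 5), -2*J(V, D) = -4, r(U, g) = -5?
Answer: 4489/64 ≈ 70.141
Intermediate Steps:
J(V, D) = 2 (J(V, D) = -½*(-4) = 2)
s(A) = A³ (s(A) = A²*A = A³)
Y = 3/8 (Y = -2*(-3)/(11 + 5) = -2*(-3)/16 = -(-3)/8 = -2*(-3/16) = 3/8 ≈ 0.37500)
(s(J(-3, r(2 - 1, -1))) + Y)² = (2³ + 3/8)² = (8 + 3/8)² = (67/8)² = 4489/64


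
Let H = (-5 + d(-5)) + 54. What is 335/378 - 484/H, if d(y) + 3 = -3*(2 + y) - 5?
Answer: -83101/9450 ≈ -8.7938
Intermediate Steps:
d(y) = -14 - 3*y (d(y) = -3 + (-3*(2 + y) - 5) = -3 + ((-6 - 3*y) - 5) = -3 + (-11 - 3*y) = -14 - 3*y)
H = 50 (H = (-5 + (-14 - 3*(-5))) + 54 = (-5 + (-14 + 15)) + 54 = (-5 + 1) + 54 = -4 + 54 = 50)
335/378 - 484/H = 335/378 - 484/50 = 335*(1/378) - 484*1/50 = 335/378 - 242/25 = -83101/9450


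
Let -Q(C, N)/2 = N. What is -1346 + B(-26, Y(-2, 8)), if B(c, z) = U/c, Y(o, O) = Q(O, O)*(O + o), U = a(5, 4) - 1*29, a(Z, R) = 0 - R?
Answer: -34963/26 ≈ -1344.7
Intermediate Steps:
a(Z, R) = -R
Q(C, N) = -2*N
U = -33 (U = -1*4 - 1*29 = -4 - 29 = -33)
Y(o, O) = -2*O*(O + o) (Y(o, O) = (-2*O)*(O + o) = -2*O*(O + o))
B(c, z) = -33/c
-1346 + B(-26, Y(-2, 8)) = -1346 - 33/(-26) = -1346 - 33*(-1/26) = -1346 + 33/26 = -34963/26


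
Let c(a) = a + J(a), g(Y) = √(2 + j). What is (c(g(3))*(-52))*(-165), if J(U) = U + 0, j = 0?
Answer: 17160*√2 ≈ 24268.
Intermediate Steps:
g(Y) = √2 (g(Y) = √(2 + 0) = √2)
J(U) = U
c(a) = 2*a (c(a) = a + a = 2*a)
(c(g(3))*(-52))*(-165) = ((2*√2)*(-52))*(-165) = -104*√2*(-165) = 17160*√2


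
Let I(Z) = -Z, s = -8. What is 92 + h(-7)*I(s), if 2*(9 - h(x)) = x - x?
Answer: 164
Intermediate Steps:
h(x) = 9 (h(x) = 9 - (x - x)/2 = 9 - ½*0 = 9 + 0 = 9)
92 + h(-7)*I(s) = 92 + 9*(-1*(-8)) = 92 + 9*8 = 92 + 72 = 164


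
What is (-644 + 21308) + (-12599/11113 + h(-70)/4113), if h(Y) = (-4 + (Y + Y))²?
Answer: 104964884233/5078641 ≈ 20668.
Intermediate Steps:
h(Y) = (-4 + 2*Y)²
(-644 + 21308) + (-12599/11113 + h(-70)/4113) = (-644 + 21308) + (-12599/11113 + (4*(-2 - 70)²)/4113) = 20664 + (-12599*1/11113 + (4*(-72)²)*(1/4113)) = 20664 + (-12599/11113 + (4*5184)*(1/4113)) = 20664 + (-12599/11113 + 20736*(1/4113)) = 20664 + (-12599/11113 + 2304/457) = 20664 + 19846609/5078641 = 104964884233/5078641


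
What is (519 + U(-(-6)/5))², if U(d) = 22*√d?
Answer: 1349709/5 + 22836*√30/5 ≈ 2.9496e+5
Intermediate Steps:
(519 + U(-(-6)/5))² = (519 + 22*√(-(-6)/5))² = (519 + 22*√(-2*(-⅗)))² = (519 + 22*√(6/5))² = (519 + 22*(√30/5))² = (519 + 22*√30/5)²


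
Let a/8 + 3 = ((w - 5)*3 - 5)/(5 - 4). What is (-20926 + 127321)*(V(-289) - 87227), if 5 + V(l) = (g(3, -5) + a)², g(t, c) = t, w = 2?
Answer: -7399027485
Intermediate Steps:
a = -136 (a = -24 + 8*(((2 - 5)*3 - 5)/(5 - 4)) = -24 + 8*((-3*3 - 5)/1) = -24 + 8*((-9 - 5)*1) = -24 + 8*(-14*1) = -24 + 8*(-14) = -24 - 112 = -136)
V(l) = 17684 (V(l) = -5 + (3 - 136)² = -5 + (-133)² = -5 + 17689 = 17684)
(-20926 + 127321)*(V(-289) - 87227) = (-20926 + 127321)*(17684 - 87227) = 106395*(-69543) = -7399027485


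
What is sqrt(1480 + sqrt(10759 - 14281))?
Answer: sqrt(1480 + I*sqrt(3522)) ≈ 38.479 + 0.7712*I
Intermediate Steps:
sqrt(1480 + sqrt(10759 - 14281)) = sqrt(1480 + sqrt(-3522)) = sqrt(1480 + I*sqrt(3522))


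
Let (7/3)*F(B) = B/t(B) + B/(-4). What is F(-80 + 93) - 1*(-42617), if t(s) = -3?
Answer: 170455/4 ≈ 42614.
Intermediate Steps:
F(B) = -B/4 (F(B) = 3*(B/(-3) + B/(-4))/7 = 3*(B*(-⅓) + B*(-¼))/7 = 3*(-B/3 - B/4)/7 = 3*(-7*B/12)/7 = -B/4)
F(-80 + 93) - 1*(-42617) = -(-80 + 93)/4 - 1*(-42617) = -¼*13 + 42617 = -13/4 + 42617 = 170455/4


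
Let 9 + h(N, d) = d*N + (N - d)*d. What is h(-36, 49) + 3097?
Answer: -2841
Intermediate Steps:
h(N, d) = -9 + N*d + d*(N - d) (h(N, d) = -9 + (d*N + (N - d)*d) = -9 + (N*d + d*(N - d)) = -9 + N*d + d*(N - d))
h(-36, 49) + 3097 = (-9 - 1*49² + 2*(-36)*49) + 3097 = (-9 - 1*2401 - 3528) + 3097 = (-9 - 2401 - 3528) + 3097 = -5938 + 3097 = -2841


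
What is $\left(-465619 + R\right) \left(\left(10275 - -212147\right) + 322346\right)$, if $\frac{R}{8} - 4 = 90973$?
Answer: $142836535296$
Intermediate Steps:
$R = 727816$ ($R = 32 + 8 \cdot 90973 = 32 + 727784 = 727816$)
$\left(-465619 + R\right) \left(\left(10275 - -212147\right) + 322346\right) = \left(-465619 + 727816\right) \left(\left(10275 - -212147\right) + 322346\right) = 262197 \left(\left(10275 + 212147\right) + 322346\right) = 262197 \left(222422 + 322346\right) = 262197 \cdot 544768 = 142836535296$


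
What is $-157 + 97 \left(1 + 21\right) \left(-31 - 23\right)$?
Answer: $-115393$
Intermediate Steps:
$-157 + 97 \left(1 + 21\right) \left(-31 - 23\right) = -157 + 97 \cdot 22 \left(-54\right) = -157 + 97 \left(-1188\right) = -157 - 115236 = -115393$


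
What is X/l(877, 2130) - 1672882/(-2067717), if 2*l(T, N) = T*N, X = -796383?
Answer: -28071505067/643752672195 ≈ -0.043606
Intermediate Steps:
l(T, N) = N*T/2 (l(T, N) = (T*N)/2 = (N*T)/2 = N*T/2)
X/l(877, 2130) - 1672882/(-2067717) = -796383/((1/2)*2130*877) - 1672882/(-2067717) = -796383/934005 - 1672882*(-1/2067717) = -796383*1/934005 + 1672882/2067717 = -265461/311335 + 1672882/2067717 = -28071505067/643752672195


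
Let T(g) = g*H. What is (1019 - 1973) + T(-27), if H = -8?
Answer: -738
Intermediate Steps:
T(g) = -8*g (T(g) = g*(-8) = -8*g)
(1019 - 1973) + T(-27) = (1019 - 1973) - 8*(-27) = -954 + 216 = -738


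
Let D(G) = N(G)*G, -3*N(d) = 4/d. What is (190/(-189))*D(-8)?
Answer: 760/567 ≈ 1.3404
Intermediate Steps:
N(d) = -4/(3*d)
D(G) = -4/3 (D(G) = (-4/(3*G))*G = -4/3)
(190/(-189))*D(-8) = (190/(-189))*(-4/3) = (190*(-1/189))*(-4/3) = -190/189*(-4/3) = 760/567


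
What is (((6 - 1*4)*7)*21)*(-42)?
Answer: -12348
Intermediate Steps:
(((6 - 1*4)*7)*21)*(-42) = (((6 - 4)*7)*21)*(-42) = ((2*7)*21)*(-42) = (14*21)*(-42) = 294*(-42) = -12348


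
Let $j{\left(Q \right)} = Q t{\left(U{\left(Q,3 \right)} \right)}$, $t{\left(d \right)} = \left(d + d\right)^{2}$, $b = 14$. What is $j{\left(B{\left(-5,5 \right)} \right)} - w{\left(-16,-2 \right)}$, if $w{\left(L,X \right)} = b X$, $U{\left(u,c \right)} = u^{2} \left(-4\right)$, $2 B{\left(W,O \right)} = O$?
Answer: $6278$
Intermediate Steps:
$B{\left(W,O \right)} = \frac{O}{2}$
$U{\left(u,c \right)} = - 4 u^{2}$
$t{\left(d \right)} = 4 d^{2}$ ($t{\left(d \right)} = \left(2 d\right)^{2} = 4 d^{2}$)
$w{\left(L,X \right)} = 14 X$
$j{\left(Q \right)} = 64 Q^{5}$ ($j{\left(Q \right)} = Q 4 \left(- 4 Q^{2}\right)^{2} = Q 4 \cdot 16 Q^{4} = Q 64 Q^{4} = 64 Q^{5}$)
$j{\left(B{\left(-5,5 \right)} \right)} - w{\left(-16,-2 \right)} = 64 \left(\frac{1}{2} \cdot 5\right)^{5} - 14 \left(-2\right) = 64 \left(\frac{5}{2}\right)^{5} - -28 = 64 \cdot \frac{3125}{32} + 28 = 6250 + 28 = 6278$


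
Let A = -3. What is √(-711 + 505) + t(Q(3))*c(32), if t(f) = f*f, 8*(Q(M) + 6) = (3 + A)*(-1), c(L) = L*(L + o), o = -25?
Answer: 8064 + I*√206 ≈ 8064.0 + 14.353*I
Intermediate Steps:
c(L) = L*(-25 + L) (c(L) = L*(L - 25) = L*(-25 + L))
Q(M) = -6 (Q(M) = -6 + ((3 - 3)*(-1))/8 = -6 + (0*(-1))/8 = -6 + (⅛)*0 = -6 + 0 = -6)
t(f) = f²
√(-711 + 505) + t(Q(3))*c(32) = √(-711 + 505) + (-6)²*(32*(-25 + 32)) = √(-206) + 36*(32*7) = I*√206 + 36*224 = I*√206 + 8064 = 8064 + I*√206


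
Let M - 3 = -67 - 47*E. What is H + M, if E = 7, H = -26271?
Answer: -26664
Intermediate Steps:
M = -393 (M = 3 + (-67 - 47*7) = 3 + (-67 - 329) = 3 - 396 = -393)
H + M = -26271 - 393 = -26664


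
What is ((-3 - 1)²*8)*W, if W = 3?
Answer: 384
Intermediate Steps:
((-3 - 1)²*8)*W = ((-3 - 1)²*8)*3 = ((-4)²*8)*3 = (16*8)*3 = 128*3 = 384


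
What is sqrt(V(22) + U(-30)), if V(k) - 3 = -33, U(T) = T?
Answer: 2*I*sqrt(15) ≈ 7.746*I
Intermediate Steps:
V(k) = -30 (V(k) = 3 - 33 = -30)
sqrt(V(22) + U(-30)) = sqrt(-30 - 30) = sqrt(-60) = 2*I*sqrt(15)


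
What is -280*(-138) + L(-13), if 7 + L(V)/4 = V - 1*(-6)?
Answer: 38584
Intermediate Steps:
L(V) = -4 + 4*V (L(V) = -28 + 4*(V - 1*(-6)) = -28 + 4*(V + 6) = -28 + 4*(6 + V) = -28 + (24 + 4*V) = -4 + 4*V)
-280*(-138) + L(-13) = -280*(-138) + (-4 + 4*(-13)) = 38640 + (-4 - 52) = 38640 - 56 = 38584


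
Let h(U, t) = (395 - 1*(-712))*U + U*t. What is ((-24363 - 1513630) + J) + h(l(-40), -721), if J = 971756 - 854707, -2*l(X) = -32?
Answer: -1414768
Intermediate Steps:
l(X) = 16 (l(X) = -1/2*(-32) = 16)
J = 117049
h(U, t) = 1107*U + U*t (h(U, t) = (395 + 712)*U + U*t = 1107*U + U*t)
((-24363 - 1513630) + J) + h(l(-40), -721) = ((-24363 - 1513630) + 117049) + 16*(1107 - 721) = (-1537993 + 117049) + 16*386 = -1420944 + 6176 = -1414768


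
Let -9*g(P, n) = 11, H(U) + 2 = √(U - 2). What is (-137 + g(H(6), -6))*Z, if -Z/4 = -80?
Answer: -398080/9 ≈ -44231.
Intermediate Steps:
Z = 320 (Z = -4*(-80) = 320)
H(U) = -2 + √(-2 + U) (H(U) = -2 + √(U - 2) = -2 + √(-2 + U))
g(P, n) = -11/9 (g(P, n) = -⅑*11 = -11/9)
(-137 + g(H(6), -6))*Z = (-137 - 11/9)*320 = -1244/9*320 = -398080/9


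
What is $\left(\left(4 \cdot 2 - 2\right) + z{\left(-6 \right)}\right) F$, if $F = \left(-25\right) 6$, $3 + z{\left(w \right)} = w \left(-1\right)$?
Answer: $-1350$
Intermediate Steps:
$z{\left(w \right)} = -3 - w$ ($z{\left(w \right)} = -3 + w \left(-1\right) = -3 - w$)
$F = -150$
$\left(\left(4 \cdot 2 - 2\right) + z{\left(-6 \right)}\right) F = \left(\left(4 \cdot 2 - 2\right) - -3\right) \left(-150\right) = \left(\left(8 - 2\right) + \left(-3 + 6\right)\right) \left(-150\right) = \left(6 + 3\right) \left(-150\right) = 9 \left(-150\right) = -1350$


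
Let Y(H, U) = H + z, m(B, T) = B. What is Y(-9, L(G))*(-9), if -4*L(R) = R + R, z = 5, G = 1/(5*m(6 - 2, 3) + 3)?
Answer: 36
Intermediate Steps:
G = 1/23 (G = 1/(5*(6 - 2) + 3) = 1/(5*4 + 3) = 1/(20 + 3) = 1/23 ≈ 0.043478)
L(R) = -R/2 (L(R) = -(R + R)/4 = -R/2)
Y(H, U) = 5 + H (Y(H, U) = H + 5 = 5 + H)
Y(-9, L(G))*(-9) = (5 - 9)*(-9) = -4*(-9) = 36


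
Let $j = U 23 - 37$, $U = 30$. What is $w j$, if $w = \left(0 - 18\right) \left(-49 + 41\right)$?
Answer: $94032$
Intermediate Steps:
$j = 653$ ($j = 30 \cdot 23 - 37 = 690 - 37 = 653$)
$w = 144$ ($w = \left(-18\right) \left(-8\right) = 144$)
$w j = 144 \cdot 653 = 94032$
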